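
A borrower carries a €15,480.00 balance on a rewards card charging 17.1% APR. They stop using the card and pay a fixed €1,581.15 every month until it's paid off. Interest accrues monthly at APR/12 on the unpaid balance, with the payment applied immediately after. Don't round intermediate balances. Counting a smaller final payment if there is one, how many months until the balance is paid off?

Monthly rate r = 17.1%/12 = 1.425% = 0.01425.
Recurrence: B ← B·(1+r) − €1,581.15.
Month 1: interest €220.59; balance after payment €14,119.44.
Month 2: interest €201.20; balance after payment €12,739.49.
Closed form: n = −ln(1 − rB₀/P)/ln(1+r) = −ln(0.86049)/ln(1.01425) ≈ 10.619, so the balance reaches zero during payment 11.

11 months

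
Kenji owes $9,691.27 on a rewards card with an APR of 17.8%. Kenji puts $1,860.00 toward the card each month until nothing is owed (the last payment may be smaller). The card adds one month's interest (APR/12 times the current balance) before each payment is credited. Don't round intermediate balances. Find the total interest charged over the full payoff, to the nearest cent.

$473.02

Monthly rate r = 17.8%/12 = 1.48333% = 0.0148333.
Payoff takes n = ⌈−ln(1 − rB₀/P)/ln(1+r)⌉ = ⌈5.463⌉ = 6 payments; the last is $864.29.
Total paid = 5·$1,860.00 + $864.29 = $10,164.29.
Total interest = total paid − principal = $10,164.29 − $9,691.27 = $473.02.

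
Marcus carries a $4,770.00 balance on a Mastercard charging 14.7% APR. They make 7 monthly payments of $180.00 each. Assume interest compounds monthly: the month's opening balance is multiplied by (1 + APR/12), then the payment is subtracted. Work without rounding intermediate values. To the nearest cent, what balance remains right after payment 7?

Monthly rate r = 14.7%/12 = 1.225% = 0.01225.
Each month: B ← B·(1+r) − $180.00.
Month 1: interest $58.43; balance after payment $4,648.43.
Month 2: interest $56.94; balance after payment $4,525.38.
Month 3: interest $55.44; balance after payment $4,400.81.
Month 4: interest $53.91; balance after payment $4,274.72.
Month 5: interest $52.37; balance after payment $4,147.09.
Month 6: interest $50.80; balance after payment $4,017.89.
Month 7: interest $49.22; balance after payment $3,887.11.

$3,887.11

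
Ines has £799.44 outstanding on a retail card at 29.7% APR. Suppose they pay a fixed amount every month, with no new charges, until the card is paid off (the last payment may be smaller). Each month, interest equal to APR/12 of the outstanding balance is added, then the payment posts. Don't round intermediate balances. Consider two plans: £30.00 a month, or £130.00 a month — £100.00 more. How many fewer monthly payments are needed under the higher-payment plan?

38 fewer payments

Monthly rate r = 29.7%/12 = 2.475% = 0.02475.
At £30.00/mo: n = ⌈−ln(1 − rB₀/P)/ln(1+r)⌉ = 45 payments (last £2.12); total interest = total paid − £799.44 = £522.68.
At £130.00/mo: 7 payments (last £98.24); total interest £78.80.
Payments saved = 45 − 7 = 38.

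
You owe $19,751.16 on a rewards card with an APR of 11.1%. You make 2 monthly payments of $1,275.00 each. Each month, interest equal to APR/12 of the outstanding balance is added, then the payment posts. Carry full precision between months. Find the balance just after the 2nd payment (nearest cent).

$17,556.45

Monthly rate r = 11.1%/12 = 0.925% = 0.00925.
Each month: B ← B·(1+r) − $1,275.00.
Month 1: interest $182.70; balance after payment $18,658.86.
Month 2: interest $172.59; balance after payment $17,556.45.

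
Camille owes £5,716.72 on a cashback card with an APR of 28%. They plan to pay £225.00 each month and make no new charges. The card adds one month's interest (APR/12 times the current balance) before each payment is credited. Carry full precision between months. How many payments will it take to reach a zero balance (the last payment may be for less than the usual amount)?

Monthly rate r = 28%/12 = 2.33333% = 0.0233333.
Recurrence: B ← B·(1+r) − £225.00.
Month 1: interest £133.39; balance after payment £5,625.11.
Month 2: interest £131.25; balance after payment £5,531.36.
Closed form: n = −ln(1 − rB₀/P)/ln(1+r) = −ln(0.40715)/ln(1.02333) ≈ 38.957, so the balance reaches zero during payment 39.

39 months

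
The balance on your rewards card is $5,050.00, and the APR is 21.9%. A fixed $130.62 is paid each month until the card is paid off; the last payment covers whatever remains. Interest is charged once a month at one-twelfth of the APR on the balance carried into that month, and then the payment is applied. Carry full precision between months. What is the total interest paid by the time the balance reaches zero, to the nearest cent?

Monthly rate r = 21.9%/12 = 1.825% = 0.01825.
Payoff takes n = ⌈−ln(1 − rB₀/P)/ln(1+r)⌉ = ⌈67.609⌉ = 68 payments; the last is $79.82.
Total paid = 67·$130.62 + $79.82 = $8,831.36.
Total interest = total paid − principal = $8,831.36 − $5,050.00 = $3,781.36.

$3,781.36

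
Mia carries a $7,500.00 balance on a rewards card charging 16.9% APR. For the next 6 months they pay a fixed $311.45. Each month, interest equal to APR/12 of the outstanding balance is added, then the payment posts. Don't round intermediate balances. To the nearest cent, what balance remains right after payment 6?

Monthly rate r = 16.9%/12 = 1.40833% = 0.0140833.
Each month: B ← B·(1+r) − $311.45.
Month 1: interest $105.62; balance after payment $7,294.18.
Month 2: interest $102.73; balance after payment $7,085.45.
Month 3: interest $99.79; balance after payment $6,873.79.
Month 4: interest $96.81; balance after payment $6,659.14.
Month 5: interest $93.78; balance after payment $6,441.48.
Month 6: interest $90.72; balance after payment $6,220.74.

$6,220.74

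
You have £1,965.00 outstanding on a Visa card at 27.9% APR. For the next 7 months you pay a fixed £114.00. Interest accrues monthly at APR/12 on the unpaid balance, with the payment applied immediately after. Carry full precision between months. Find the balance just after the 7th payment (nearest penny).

£1,452.13

Monthly rate r = 27.9%/12 = 2.325% = 0.02325.
Each month: B ← B·(1+r) − £114.00.
Month 1: interest £45.69; balance after payment £1,896.69.
Month 2: interest £44.10; balance after payment £1,826.78.
Month 3: interest £42.47; balance after payment £1,755.26.
Month 4: interest £40.81; balance after payment £1,682.07.
Month 5: interest £39.11; balance after payment £1,607.17.
Month 6: interest £37.37; balance after payment £1,530.54.
Month 7: interest £35.59; balance after payment £1,452.13.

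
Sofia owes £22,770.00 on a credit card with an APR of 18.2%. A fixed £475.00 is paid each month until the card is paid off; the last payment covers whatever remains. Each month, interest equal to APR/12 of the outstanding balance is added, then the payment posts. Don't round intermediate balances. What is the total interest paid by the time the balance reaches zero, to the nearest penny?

Monthly rate r = 18.2%/12 = 1.51667% = 0.0151667.
Payoff takes n = ⌈−ln(1 − rB₀/P)/ln(1+r)⌉ = ⌈86.259⌉ = 87 payments; the last is £123.65.
Total paid = 86·£475.00 + £123.65 = £40,973.65.
Total interest = total paid − principal = £40,973.65 − £22,770.00 = £18,203.65.

£18,203.65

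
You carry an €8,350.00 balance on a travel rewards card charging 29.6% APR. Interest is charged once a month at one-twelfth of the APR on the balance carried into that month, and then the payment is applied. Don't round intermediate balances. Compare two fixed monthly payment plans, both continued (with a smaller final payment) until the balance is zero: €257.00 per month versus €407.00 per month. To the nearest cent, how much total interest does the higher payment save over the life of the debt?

€5,269.43

Monthly rate r = 29.6%/12 = 2.46667% = 0.0246667.
At €257.00/mo: n = ⌈−ln(1 − rB₀/P)/ln(1+r)⌉ = 67 payments (last €88.79); total interest = total paid − €8,350.00 = €8,700.79.
At €407.00/mo: 29 payments (last €385.36); total interest €3,431.36.
Interest saved = €8,700.79 − €3,431.36 = €5,269.43.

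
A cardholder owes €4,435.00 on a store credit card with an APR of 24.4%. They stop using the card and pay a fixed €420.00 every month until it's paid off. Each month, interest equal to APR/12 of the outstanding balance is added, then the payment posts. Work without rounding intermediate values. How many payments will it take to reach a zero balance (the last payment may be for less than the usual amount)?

Monthly rate r = 24.4%/12 = 2.03333% = 0.0203333.
Recurrence: B ← B·(1+r) − €420.00.
Month 1: interest €90.18; balance after payment €4,105.18.
Month 2: interest €83.47; balance after payment €3,768.65.
Closed form: n = −ln(1 − rB₀/P)/ln(1+r) = −ln(0.78529)/ln(1.02033) ≈ 12.007, so the balance reaches zero during payment 13.

13 months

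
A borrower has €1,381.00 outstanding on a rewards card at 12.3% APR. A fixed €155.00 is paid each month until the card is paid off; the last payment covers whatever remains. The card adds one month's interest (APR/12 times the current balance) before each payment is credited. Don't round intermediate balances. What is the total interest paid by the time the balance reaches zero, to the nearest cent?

Monthly rate r = 12.3%/12 = 1.025% = 0.01025.
Payoff takes n = ⌈−ln(1 − rB₀/P)/ln(1+r)⌉ = ⌈9.391⌉ = 10 payments; the last is €60.78.
Total paid = 9·€155.00 + €60.78 = €1,455.78.
Total interest = total paid − principal = €1,455.78 − €1,381.00 = €74.78.

€74.78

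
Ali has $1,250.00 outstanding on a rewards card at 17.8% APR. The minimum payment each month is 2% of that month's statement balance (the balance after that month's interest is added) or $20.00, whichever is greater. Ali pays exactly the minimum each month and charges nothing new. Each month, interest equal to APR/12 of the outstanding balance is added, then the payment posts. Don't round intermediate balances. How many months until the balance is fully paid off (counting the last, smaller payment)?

133 months

Monthly rate r = 17.8%/12 = 1.48333% = 0.0148333.
While 2% of the post-interest balance exceeds $20.00, each month B ← (B·(1+r))·(1 − 0.02), i.e. B shrinks by the factor (1+r)·0.98 = 0.99454.
This holds for months 1–44. Entering month 45 the balance is $982.26; 2% of the post-interest balance is now below $20.00, so the flat $20.00 minimum applies from here.
From month 45 a fixed $20.00 at rate r clears $982.26 in 89 more payments. Total: 44 + 89 = 133 months.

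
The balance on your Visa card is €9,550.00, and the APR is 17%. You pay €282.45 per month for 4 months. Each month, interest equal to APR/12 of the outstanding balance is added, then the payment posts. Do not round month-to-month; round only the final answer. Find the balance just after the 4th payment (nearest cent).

Monthly rate r = 17%/12 = 1.41667% = 0.0141667.
Each month: B ← B·(1+r) − €282.45.
Month 1: interest €135.29; balance after payment €9,402.84.
Month 2: interest €133.21; balance after payment €9,253.60.
Month 3: interest €131.09; balance after payment €9,102.24.
Month 4: interest €128.95; balance after payment €8,948.74.

€8,948.74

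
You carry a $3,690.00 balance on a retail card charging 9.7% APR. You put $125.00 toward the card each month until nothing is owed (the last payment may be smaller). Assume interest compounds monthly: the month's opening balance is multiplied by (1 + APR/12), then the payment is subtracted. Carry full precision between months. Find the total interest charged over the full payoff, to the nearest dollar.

$543

Monthly rate r = 9.7%/12 = 0.808333% = 0.00808333.
Payoff takes n = ⌈−ln(1 − rB₀/P)/ln(1+r)⌉ = ⌈33.863⌉ = 34 payments; the last is $107.89.
Total paid = 33·$125.00 + $107.89 = $4,232.89.
Total interest = total paid − principal = $4,232.89 − $3,690.00 = $542.89.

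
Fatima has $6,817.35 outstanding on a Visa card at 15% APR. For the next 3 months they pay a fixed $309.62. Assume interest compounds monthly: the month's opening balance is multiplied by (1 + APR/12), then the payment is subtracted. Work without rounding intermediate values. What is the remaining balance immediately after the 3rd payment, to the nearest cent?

$6,135.69

Monthly rate r = 15%/12 = 1.25% = 0.0125.
Each month: B ← B·(1+r) − $309.62.
Month 1: interest $85.22; balance after payment $6,592.95.
Month 2: interest $82.41; balance after payment $6,365.74.
Month 3: interest $79.57; balance after payment $6,135.69.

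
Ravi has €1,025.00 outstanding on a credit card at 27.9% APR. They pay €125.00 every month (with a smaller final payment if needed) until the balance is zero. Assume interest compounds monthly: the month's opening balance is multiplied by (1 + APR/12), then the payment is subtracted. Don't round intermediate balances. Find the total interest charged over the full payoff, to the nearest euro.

Monthly rate r = 27.9%/12 = 2.325% = 0.02325.
Payoff takes n = ⌈−ln(1 − rB₀/P)/ln(1+r)⌉ = ⌈9.203⌉ = 10 payments; the last is €25.63.
Total paid = 9·€125.00 + €25.63 = €1,150.63.
Total interest = total paid − principal = €1,150.63 − €1,025.00 = €125.63.

€126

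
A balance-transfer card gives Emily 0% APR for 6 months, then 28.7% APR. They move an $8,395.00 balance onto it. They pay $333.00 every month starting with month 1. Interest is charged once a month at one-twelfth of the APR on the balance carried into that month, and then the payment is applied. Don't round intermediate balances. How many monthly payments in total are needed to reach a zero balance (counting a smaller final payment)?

33 months

Promo months 1–6 at r₀ = 0%/12 = 0; months 7+ at r₁ = 28.7%/12 = 0.0239167.
After month 6 (no interest yet): B = $8,395.00 − 6·$333.00 = $6,397.00.
Then at r₁ with $333.00/mo: n₂ = −ln(1 − r₁·B/P)/ln(1+r₁) ≈ 26.03 → 27 more payments.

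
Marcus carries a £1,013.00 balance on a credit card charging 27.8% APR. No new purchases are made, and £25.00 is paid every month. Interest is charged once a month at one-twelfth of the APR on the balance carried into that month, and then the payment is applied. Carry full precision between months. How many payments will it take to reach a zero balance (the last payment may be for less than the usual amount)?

122 months

Monthly rate r = 27.8%/12 = 2.31667% = 0.0231667.
Recurrence: B ← B·(1+r) − £25.00.
Month 1: interest £23.47; balance after payment £1,011.47.
Month 2: interest £23.43; balance after payment £1,009.90.
Closed form: n = −ln(1 − rB₀/P)/ln(1+r) = −ln(0.061287)/ln(1.02317) ≈ 121.917, so the balance reaches zero during payment 122.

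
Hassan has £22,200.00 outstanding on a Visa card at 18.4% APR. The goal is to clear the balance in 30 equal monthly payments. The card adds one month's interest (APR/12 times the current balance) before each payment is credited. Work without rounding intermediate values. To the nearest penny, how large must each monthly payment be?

Monthly rate r = 18.4%/12 = 1.53333% = 0.0153333.
Level-payment amortization: P = B₀·r / (1 − (1+r)^(−n)) = 22200.00·0.0153333 / (1 − 1.01533^(−30)).
Denominator 1 − (1+r)^(−30) = 0.366508676.
P = 340.4 / 0.366508676 ≈ 928.76.

£928.76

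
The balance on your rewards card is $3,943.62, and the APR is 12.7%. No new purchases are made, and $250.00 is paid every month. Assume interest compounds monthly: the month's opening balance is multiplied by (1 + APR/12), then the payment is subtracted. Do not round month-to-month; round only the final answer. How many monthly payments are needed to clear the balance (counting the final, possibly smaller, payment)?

Monthly rate r = 12.7%/12 = 1.05833% = 0.0105833.
Recurrence: B ← B·(1+r) − $250.00.
Month 1: interest $41.74; balance after payment $3,735.36.
Month 2: interest $39.53; balance after payment $3,524.89.
Closed form: n = −ln(1 − rB₀/P)/ln(1+r) = −ln(0.83305)/ln(1.01058) ≈ 17.350, so the balance reaches zero during payment 18.

18 months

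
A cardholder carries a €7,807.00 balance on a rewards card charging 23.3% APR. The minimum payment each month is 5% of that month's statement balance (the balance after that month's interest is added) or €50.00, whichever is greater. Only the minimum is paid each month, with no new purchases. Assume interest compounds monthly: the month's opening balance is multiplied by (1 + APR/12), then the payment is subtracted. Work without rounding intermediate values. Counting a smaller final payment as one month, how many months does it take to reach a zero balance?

Monthly rate r = 23.3%/12 = 1.94167% = 0.0194167.
While 5% of the post-interest balance exceeds €50.00, each month B ← (B·(1+r))·(1 − 0.05), i.e. B shrinks by the factor (1+r)·0.95 = 0.96845.
This holds for months 1–65. Entering month 66 the balance is €971.36; 5% of the post-interest balance is now below €50.00, so the flat €50.00 minimum applies from here.
From month 66 a fixed €50.00 at rate r clears €971.36 in 25 more payments. Total: 65 + 25 = 90 months.

90 months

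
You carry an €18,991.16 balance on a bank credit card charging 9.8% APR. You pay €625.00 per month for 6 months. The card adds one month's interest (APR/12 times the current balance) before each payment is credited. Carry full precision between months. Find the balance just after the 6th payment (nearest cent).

€16,113.53

Monthly rate r = 9.8%/12 = 0.816667% = 0.00816667.
Each month: B ← B·(1+r) − €625.00.
Month 1: interest €155.09; balance after payment €18,521.25.
Month 2: interest €151.26; balance after payment €18,047.51.
Month 3: interest €147.39; balance after payment €17,569.90.
Month 4: interest €143.49; balance after payment €17,088.39.
Month 5: interest €139.56; balance after payment €16,602.94.
Month 6: interest €135.59; balance after payment €16,113.53.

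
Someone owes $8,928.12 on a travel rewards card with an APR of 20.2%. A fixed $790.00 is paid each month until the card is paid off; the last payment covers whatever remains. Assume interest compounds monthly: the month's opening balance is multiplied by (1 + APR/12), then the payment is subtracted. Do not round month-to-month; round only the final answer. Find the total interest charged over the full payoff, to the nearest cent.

Monthly rate r = 20.2%/12 = 1.68333% = 0.0168333.
Payoff takes n = ⌈−ln(1 − rB₀/P)/ln(1+r)⌉ = ⌈12.641⌉ = 13 payments; the last is $507.86.
Total paid = 12·$790.00 + $507.86 = $9,987.86.
Total interest = total paid − principal = $9,987.86 − $8,928.12 = $1,059.74.

$1,059.74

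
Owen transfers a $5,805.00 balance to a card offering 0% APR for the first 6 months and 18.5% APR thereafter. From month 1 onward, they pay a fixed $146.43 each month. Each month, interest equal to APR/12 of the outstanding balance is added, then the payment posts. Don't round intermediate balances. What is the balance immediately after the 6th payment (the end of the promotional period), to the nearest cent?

Promo months 1–6 at r₀ = 0%/12 = 0; months 7+ at r₁ = 18.5%/12 = 0.0154167.
After month 6 (no interest yet): B = $5,805.00 − 6·$146.43 = $4,926.42.

$4,926.42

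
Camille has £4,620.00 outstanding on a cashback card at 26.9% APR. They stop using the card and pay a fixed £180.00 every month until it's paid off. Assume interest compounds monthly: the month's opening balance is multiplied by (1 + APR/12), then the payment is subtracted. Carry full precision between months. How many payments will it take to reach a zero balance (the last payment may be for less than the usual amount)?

Monthly rate r = 26.9%/12 = 2.24167% = 0.0224167.
Recurrence: B ← B·(1+r) − £180.00.
Month 1: interest £103.56; balance after payment £4,543.56.
Month 2: interest £101.85; balance after payment £4,465.42.
Closed form: n = −ln(1 − rB₀/P)/ln(1+r) = −ln(0.42464)/ln(1.02242) ≈ 38.636, so the balance reaches zero during payment 39.

39 months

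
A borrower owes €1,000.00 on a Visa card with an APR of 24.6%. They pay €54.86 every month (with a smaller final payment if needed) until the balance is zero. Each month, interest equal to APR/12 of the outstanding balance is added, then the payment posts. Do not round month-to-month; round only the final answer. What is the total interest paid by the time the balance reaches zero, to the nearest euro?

€265

Monthly rate r = 24.6%/12 = 2.05% = 0.0205.
Payoff takes n = ⌈−ln(1 − rB₀/P)/ln(1+r)⌉ = ⌈23.057⌉ = 24 payments; the last is €3.16.
Total paid = 23·€54.86 + €3.16 = €1,264.94.
Total interest = total paid − principal = €1,264.94 − €1,000.00 = €264.94.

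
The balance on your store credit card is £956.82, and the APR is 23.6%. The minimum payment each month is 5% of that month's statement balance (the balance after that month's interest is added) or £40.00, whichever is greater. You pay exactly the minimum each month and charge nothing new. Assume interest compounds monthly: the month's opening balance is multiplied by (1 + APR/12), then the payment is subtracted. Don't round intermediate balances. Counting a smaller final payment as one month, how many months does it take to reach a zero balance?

32 months

Monthly rate r = 23.6%/12 = 1.96667% = 0.0196667.
While 5% of the post-interest balance exceeds £40.00, each month B ← (B·(1+r))·(1 − 0.05), i.e. B shrinks by the factor (1+r)·0.95 = 0.96868.
This holds for months 1–7. Entering month 8 the balance is £765.78; 5% of the post-interest balance is now below £40.00, so the flat £40.00 minimum applies from here.
From month 8 a fixed £40.00 at rate r clears £765.78 in 25 more payments. Total: 7 + 25 = 32 months.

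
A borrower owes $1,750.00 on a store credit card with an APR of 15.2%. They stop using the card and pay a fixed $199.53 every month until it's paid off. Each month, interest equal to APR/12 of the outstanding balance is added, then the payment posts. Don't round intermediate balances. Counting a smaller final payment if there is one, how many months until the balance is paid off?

10 payments

Monthly rate r = 15.2%/12 = 1.26667% = 0.0126667.
Recurrence: B ← B·(1+r) − $199.53.
Month 1: interest $22.17; balance after payment $1,572.64.
Month 2: interest $19.92; balance after payment $1,393.03.
Closed form: n = −ln(1 − rB₀/P)/ln(1+r) = −ln(0.88891)/ln(1.01267) ≈ 9.356, so the balance reaches zero during payment 10.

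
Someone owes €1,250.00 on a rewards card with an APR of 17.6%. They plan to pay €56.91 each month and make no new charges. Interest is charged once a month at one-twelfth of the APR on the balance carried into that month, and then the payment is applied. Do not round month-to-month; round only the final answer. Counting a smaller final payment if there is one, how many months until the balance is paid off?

Monthly rate r = 17.6%/12 = 1.46667% = 0.0146667.
Recurrence: B ← B·(1+r) − €56.91.
Month 1: interest €18.33; balance after payment €1,211.42.
Month 2: interest €17.77; balance after payment €1,172.28.
Closed form: n = −ln(1 − rB₀/P)/ln(1+r) = −ln(0.67785)/ln(1.01467) ≈ 26.705, so the balance reaches zero during payment 27.

27 months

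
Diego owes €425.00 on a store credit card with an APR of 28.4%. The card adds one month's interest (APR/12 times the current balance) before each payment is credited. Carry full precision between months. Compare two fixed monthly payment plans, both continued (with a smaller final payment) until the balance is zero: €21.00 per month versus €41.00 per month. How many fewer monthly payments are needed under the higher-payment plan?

15 fewer payments

Monthly rate r = 28.4%/12 = 2.36667% = 0.0236667.
At €21.00/mo: n = ⌈−ln(1 − rB₀/P)/ln(1+r)⌉ = 28 payments (last €18.33); total interest = total paid − €425.00 = €160.33.
At €41.00/mo: 13 payments (last €1.38); total interest €68.38.
Payments saved = 28 − 13 = 15.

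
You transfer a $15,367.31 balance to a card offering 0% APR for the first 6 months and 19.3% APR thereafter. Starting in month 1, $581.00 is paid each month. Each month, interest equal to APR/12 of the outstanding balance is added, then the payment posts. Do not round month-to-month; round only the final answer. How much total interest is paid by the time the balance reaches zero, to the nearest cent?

Promo months 1–6 at r₀ = 0%/12 = 0; months 7+ at r₁ = 19.3%/12 = 0.0160833.
After month 6 (no interest yet): B = $15,367.31 − 6·$581.00 = $11,881.31.
Then at r₁ with $581.00/mo: n₂ = −ln(1 − r₁·B/P)/ln(1+r₁) ≈ 25.00 → 25 more payments.
Total paid = 30·$581.00 + $579.32 = $18,009.32; interest = $18,009.32 − $15,367.31 = $2,642.01.

$2,642.01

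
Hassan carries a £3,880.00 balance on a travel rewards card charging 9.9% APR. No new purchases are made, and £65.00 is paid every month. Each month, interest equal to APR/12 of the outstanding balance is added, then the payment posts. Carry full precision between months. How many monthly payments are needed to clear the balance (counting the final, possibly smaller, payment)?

Monthly rate r = 9.9%/12 = 0.825% = 0.00825.
Recurrence: B ← B·(1+r) − £65.00.
Month 1: interest £32.01; balance after payment £3,847.01.
Month 2: interest £31.74; balance after payment £3,813.75.
Closed form: n = −ln(1 − rB₀/P)/ln(1+r) = −ln(0.50754)/ln(1.00825) ≈ 82.543, so the balance reaches zero during payment 83.

83 months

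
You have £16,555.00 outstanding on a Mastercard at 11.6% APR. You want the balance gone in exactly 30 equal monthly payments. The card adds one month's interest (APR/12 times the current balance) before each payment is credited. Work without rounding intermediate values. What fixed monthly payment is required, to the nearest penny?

£638.36

Monthly rate r = 11.6%/12 = 0.966667% = 0.00966667.
Level-payment amortization: P = B₀·r / (1 − (1+r)^(−n)) = 16555.00·0.00966667 / (1 − 1.00967^(−30)).
Denominator 1 − (1+r)^(−30) = 0.250693601.
P = 160.032 / 0.250693601 ≈ 638.36.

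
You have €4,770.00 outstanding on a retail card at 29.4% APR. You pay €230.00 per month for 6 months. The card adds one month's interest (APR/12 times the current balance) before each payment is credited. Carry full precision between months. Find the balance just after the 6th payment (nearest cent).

€4,048.23

Monthly rate r = 29.4%/12 = 2.45% = 0.0245.
Each month: B ← B·(1+r) − €230.00.
Month 1: interest €116.86; balance after payment €4,656.86.
Month 2: interest €114.09; balance after payment €4,540.96.
Month 3: interest €111.25; balance after payment €4,422.21.
Month 4: interest €108.34; balance after payment €4,300.56.
Month 5: interest €105.36; balance after payment €4,175.92.
Month 6: interest €102.31; balance after payment €4,048.23.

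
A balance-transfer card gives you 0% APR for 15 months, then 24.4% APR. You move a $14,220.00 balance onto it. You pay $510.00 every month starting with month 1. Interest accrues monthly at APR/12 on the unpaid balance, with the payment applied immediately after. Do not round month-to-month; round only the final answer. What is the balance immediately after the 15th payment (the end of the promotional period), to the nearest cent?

Promo months 1–15 at r₀ = 0%/12 = 0; months 16+ at r₁ = 24.4%/12 = 0.0203333.
After month 15 (no interest yet): B = $14,220.00 − 15·$510.00 = $6,570.00.

$6,570.00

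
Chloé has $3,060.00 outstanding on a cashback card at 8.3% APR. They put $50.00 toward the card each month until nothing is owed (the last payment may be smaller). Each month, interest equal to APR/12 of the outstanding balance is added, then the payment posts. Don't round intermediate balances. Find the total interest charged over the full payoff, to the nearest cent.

$932.80

Monthly rate r = 8.3%/12 = 0.691667% = 0.00691667.
Payoff takes n = ⌈−ln(1 − rB₀/P)/ln(1+r)⌉ = ⌈79.856⌉ = 80 payments; the last is $42.80.
Total paid = 79·$50.00 + $42.80 = $3,992.80.
Total interest = total paid − principal = $3,992.80 − $3,060.00 = $932.80.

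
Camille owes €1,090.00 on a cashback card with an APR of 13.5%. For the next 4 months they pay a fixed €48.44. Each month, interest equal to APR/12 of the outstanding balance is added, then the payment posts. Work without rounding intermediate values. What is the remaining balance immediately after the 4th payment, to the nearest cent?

€942.83

Monthly rate r = 13.5%/12 = 1.125% = 0.01125.
Each month: B ← B·(1+r) − €48.44.
Month 1: interest €12.26; balance after payment €1,053.82.
Month 2: interest €11.86; balance after payment €1,017.24.
Month 3: interest €11.44; balance after payment €980.24.
Month 4: interest €11.03; balance after payment €942.83.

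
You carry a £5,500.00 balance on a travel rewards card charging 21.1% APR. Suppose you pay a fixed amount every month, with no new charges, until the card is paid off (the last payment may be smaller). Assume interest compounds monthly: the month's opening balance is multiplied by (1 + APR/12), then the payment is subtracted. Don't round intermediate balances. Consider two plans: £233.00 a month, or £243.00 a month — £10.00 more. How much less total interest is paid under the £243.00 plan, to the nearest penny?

£93.76

Monthly rate r = 21.1%/12 = 1.75833% = 0.0175833.
At £233.00/mo: n = ⌈−ln(1 − rB₀/P)/ln(1+r)⌉ = 31 payments (last £178.49); total interest = total paid − £5,500.00 = £1,668.49.
At £243.00/mo: 30 payments (last £27.73); total interest £1,574.73.
Interest saved = £1,668.49 − £1,574.73 = £93.76.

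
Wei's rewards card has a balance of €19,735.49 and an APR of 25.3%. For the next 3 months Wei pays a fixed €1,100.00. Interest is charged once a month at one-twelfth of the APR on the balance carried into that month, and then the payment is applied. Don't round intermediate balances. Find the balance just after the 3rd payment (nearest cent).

Monthly rate r = 25.3%/12 = 2.10833% = 0.0210833.
Each month: B ← B·(1+r) − €1,100.00.
Month 1: interest €416.09; balance after payment €19,051.58.
Month 2: interest €401.67; balance after payment €18,353.25.
Month 3: interest €386.95; balance after payment €17,640.20.

€17,640.20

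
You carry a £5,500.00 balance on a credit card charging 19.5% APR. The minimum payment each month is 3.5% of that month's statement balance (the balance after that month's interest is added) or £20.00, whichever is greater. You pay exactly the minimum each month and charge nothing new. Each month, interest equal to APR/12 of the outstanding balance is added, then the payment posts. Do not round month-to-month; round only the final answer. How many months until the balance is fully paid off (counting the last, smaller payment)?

Monthly rate r = 19.5%/12 = 1.625% = 0.01625.
While 3.5% of the post-interest balance exceeds £20.00, each month B ← (B·(1+r))·(1 − 0.035), i.e. B shrinks by the factor (1+r)·0.965 = 0.98068.
This holds for months 1–117. Entering month 118 the balance is £561.21; 3.5% of the post-interest balance is now below £20.00, so the flat £20.00 minimum applies from here.
From month 118 a fixed £20.00 at rate r clears £561.21 in 38 more payments. Total: 117 + 38 = 155 months.

155 months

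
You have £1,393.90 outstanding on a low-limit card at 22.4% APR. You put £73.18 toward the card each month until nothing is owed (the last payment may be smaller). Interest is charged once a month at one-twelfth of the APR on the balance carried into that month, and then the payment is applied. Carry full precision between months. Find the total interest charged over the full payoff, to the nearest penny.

Monthly rate r = 22.4%/12 = 1.86667% = 0.0186667.
Payoff takes n = ⌈−ln(1 − rB₀/P)/ln(1+r)⌉ = ⌈23.756⌉ = 24 payments; the last is £55.48.
Total paid = 23·£73.18 + £55.48 = £1,738.62.
Total interest = total paid − principal = £1,738.62 − £1,393.90 = £344.72.

£344.72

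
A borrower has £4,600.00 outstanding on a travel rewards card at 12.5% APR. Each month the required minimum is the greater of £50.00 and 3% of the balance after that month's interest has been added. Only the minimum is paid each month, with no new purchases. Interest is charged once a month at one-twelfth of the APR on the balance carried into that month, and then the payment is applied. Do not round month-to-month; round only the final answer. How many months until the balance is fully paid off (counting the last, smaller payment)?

Monthly rate r = 12.5%/12 = 1.04167% = 0.0104167.
While 3% of the post-interest balance exceeds £50.00, each month B ← (B·(1+r))·(1 − 0.03), i.e. B shrinks by the factor (1+r)·0.97 = 0.9801.
This holds for months 1–52. Entering month 53 the balance is £1,617.76; 3% of the post-interest balance is now below £50.00, so the flat £50.00 minimum applies from here.
From month 53 a fixed £50.00 at rate r clears £1,617.76 in 40 more payments. Total: 52 + 40 = 92 months.

92 months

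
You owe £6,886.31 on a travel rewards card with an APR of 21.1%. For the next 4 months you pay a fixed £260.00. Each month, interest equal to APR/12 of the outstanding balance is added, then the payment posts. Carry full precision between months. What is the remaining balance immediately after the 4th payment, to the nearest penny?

Monthly rate r = 21.1%/12 = 1.75833% = 0.0175833.
Each month: B ← B·(1+r) − £260.00.
Month 1: interest £121.08; balance after payment £6,747.39.
Month 2: interest £118.64; balance after payment £6,606.04.
Month 3: interest £116.16; balance after payment £6,462.19.
Month 4: interest £113.63; balance after payment £6,315.82.

£6,315.82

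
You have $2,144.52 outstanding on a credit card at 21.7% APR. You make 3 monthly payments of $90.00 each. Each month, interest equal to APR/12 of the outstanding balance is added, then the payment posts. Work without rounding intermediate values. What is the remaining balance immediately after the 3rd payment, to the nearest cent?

$1,988.06

Monthly rate r = 21.7%/12 = 1.80833% = 0.0180833.
Each month: B ← B·(1+r) − $90.00.
Month 1: interest $38.78; balance after payment $2,093.30.
Month 2: interest $37.85; balance after payment $2,041.15.
Month 3: interest $36.91; balance after payment $1,988.06.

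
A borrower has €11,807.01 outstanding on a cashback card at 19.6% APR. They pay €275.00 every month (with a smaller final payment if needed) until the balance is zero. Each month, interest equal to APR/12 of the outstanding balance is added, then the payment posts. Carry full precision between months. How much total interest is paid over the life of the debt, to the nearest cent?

€8,701.32

Monthly rate r = 19.6%/12 = 1.63333% = 0.0163333.
Payoff takes n = ⌈−ln(1 − rB₀/P)/ln(1+r)⌉ = ⌈74.574⌉ = 75 payments; the last is €158.33.
Total paid = 74·€275.00 + €158.33 = €20,508.33.
Total interest = total paid − principal = €20,508.33 − €11,807.01 = €8,701.32.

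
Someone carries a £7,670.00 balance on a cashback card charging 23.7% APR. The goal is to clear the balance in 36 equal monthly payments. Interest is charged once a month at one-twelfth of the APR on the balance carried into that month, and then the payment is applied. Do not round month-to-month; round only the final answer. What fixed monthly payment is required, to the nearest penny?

£299.71

Monthly rate r = 23.7%/12 = 1.975% = 0.01975.
Level-payment amortization: P = B₀·r / (1 − (1+r)^(−n)) = 7670.00·0.01975 / (1 − 1.01975^(−36)).
Denominator 1 − (1+r)^(−36) = 0.505431677.
P = 151.482 / 0.505431677 ≈ 299.71.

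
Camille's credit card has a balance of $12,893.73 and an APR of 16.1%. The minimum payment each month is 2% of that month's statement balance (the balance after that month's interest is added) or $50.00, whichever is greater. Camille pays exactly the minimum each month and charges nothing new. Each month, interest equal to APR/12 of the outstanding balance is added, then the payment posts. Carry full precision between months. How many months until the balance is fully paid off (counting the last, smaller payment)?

322 months

Monthly rate r = 16.1%/12 = 1.34167% = 0.0134167.
While 2% of the post-interest balance exceeds $50.00, each month B ← (B·(1+r))·(1 − 0.02), i.e. B shrinks by the factor (1+r)·0.98 = 0.99315.
This holds for months 1–241. Entering month 242 the balance is $2,459.13; 2% of the post-interest balance is now below $50.00, so the flat $50.00 minimum applies from here.
From month 242 a fixed $50.00 at rate r clears $2,459.13 in 81 more payments. Total: 241 + 81 = 322 months.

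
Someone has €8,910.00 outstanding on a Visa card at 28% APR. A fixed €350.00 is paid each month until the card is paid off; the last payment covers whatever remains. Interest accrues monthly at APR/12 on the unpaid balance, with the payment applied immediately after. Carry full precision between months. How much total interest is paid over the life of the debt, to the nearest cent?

€4,768.47

Monthly rate r = 28%/12 = 2.33333% = 0.0233333.
Payoff takes n = ⌈−ln(1 − rB₀/P)/ln(1+r)⌉ = ⌈39.080⌉ = 40 payments; the last is €28.47.
Total paid = 39·€350.00 + €28.47 = €13,678.47.
Total interest = total paid − principal = €13,678.47 − €8,910.00 = €4,768.47.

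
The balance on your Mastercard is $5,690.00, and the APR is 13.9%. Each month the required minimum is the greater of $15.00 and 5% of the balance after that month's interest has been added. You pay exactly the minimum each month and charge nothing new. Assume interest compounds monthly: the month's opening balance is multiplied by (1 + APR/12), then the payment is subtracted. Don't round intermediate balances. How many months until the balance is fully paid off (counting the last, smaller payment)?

97 months

Monthly rate r = 13.9%/12 = 1.15833% = 0.0115833.
While 5% of the post-interest balance exceeds $15.00, each month B ← (B·(1+r))·(1 − 0.05), i.e. B shrinks by the factor (1+r)·0.95 = 0.961.
This holds for months 1–75. Entering month 76 the balance is $288.08; 5% of the post-interest balance is now below $15.00, so the flat $15.00 minimum applies from here.
From month 76 a fixed $15.00 at rate r clears $288.08 in 22 more payments. Total: 75 + 22 = 97 months.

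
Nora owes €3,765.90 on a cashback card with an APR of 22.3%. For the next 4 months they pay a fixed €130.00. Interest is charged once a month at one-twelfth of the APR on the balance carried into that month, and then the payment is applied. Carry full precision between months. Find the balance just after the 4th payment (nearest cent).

Monthly rate r = 22.3%/12 = 1.85833% = 0.0185833.
Each month: B ← B·(1+r) − €130.00.
Month 1: interest €69.98; balance after payment €3,705.88.
Month 2: interest €68.87; balance after payment €3,644.75.
Month 3: interest €67.73; balance after payment €3,582.48.
Month 4: interest €66.57; balance after payment €3,519.06.

€3,519.06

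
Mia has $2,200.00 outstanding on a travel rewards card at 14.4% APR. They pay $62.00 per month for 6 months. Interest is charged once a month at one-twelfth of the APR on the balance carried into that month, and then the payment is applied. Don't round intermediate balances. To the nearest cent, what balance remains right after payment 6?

Monthly rate r = 14.4%/12 = 1.2% = 0.012.
Each month: B ← B·(1+r) − $62.00.
Month 1: interest $26.40; balance after payment $2,164.40.
Month 2: interest $25.97; balance after payment $2,128.37.
Month 3: interest $25.54; balance after payment $2,091.91.
Month 4: interest $25.10; balance after payment $2,055.02.
Month 5: interest $24.66; balance after payment $2,017.68.
Month 6: interest $24.21; balance after payment $1,979.89.

$1,979.89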